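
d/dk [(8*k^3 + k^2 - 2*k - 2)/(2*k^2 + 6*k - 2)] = (4*k^4 + 24*k^3 - 19*k^2/2 + k + 4)/(k^4 + 6*k^3 + 7*k^2 - 6*k + 1)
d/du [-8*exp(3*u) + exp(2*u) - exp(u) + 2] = (-24*exp(2*u) + 2*exp(u) - 1)*exp(u)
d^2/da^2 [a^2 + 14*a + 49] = 2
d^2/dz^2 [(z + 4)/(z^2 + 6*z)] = 2*(-z*(z + 6)*(3*z + 10) + 4*(z + 3)^2*(z + 4))/(z^3*(z + 6)^3)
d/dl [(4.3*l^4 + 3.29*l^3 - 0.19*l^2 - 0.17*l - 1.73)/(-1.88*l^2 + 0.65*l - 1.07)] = (-16.168*l^5 + 2.1998*l^4 - 14.127*l^3 - 11.004*l^2 - 6.0982*l + 1.3064)/(3.5344*l^4 - 2.444*l^3 + 4.4457*l^2 - 1.391*l + 1.1449)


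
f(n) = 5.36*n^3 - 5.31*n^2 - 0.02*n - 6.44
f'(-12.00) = 2442.94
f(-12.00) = -10032.92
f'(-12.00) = 2442.94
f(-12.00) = -10032.92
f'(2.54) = 76.75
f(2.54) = 47.09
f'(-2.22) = 102.81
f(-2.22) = -91.21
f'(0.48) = -1.41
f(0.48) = -7.08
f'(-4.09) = 312.40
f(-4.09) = -461.90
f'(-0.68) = 14.64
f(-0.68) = -10.57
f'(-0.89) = 22.17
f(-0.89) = -14.41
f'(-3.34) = 214.83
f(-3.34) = -265.32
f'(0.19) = -1.46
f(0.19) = -6.60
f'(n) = 16.08*n^2 - 10.62*n - 0.02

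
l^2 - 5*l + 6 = (l - 3)*(l - 2)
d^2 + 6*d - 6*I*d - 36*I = (d + 6)*(d - 6*I)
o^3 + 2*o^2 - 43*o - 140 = (o - 7)*(o + 4)*(o + 5)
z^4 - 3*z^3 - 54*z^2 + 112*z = z*(z - 8)*(z - 2)*(z + 7)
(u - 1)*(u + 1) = u^2 - 1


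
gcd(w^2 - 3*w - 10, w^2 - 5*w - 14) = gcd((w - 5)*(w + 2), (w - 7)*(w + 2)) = w + 2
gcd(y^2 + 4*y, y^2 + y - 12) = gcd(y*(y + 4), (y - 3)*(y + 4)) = y + 4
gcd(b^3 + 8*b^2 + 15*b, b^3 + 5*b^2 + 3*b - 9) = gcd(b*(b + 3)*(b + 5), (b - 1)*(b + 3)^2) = b + 3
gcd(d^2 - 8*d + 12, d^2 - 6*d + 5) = 1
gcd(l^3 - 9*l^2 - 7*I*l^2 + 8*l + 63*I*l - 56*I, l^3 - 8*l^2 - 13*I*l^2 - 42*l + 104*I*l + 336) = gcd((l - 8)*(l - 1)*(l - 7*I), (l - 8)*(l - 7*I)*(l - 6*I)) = l^2 + l*(-8 - 7*I) + 56*I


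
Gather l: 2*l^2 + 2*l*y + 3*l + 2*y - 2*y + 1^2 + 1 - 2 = 2*l^2 + l*(2*y + 3)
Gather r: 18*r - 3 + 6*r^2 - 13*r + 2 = 6*r^2 + 5*r - 1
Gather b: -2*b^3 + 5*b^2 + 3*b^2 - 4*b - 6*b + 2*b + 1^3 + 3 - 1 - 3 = -2*b^3 + 8*b^2 - 8*b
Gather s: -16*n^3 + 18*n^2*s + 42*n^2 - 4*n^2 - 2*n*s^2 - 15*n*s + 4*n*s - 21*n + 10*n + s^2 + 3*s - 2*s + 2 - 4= -16*n^3 + 38*n^2 - 11*n + s^2*(1 - 2*n) + s*(18*n^2 - 11*n + 1) - 2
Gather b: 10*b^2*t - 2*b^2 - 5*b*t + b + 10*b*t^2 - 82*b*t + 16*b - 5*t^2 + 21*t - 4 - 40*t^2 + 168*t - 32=b^2*(10*t - 2) + b*(10*t^2 - 87*t + 17) - 45*t^2 + 189*t - 36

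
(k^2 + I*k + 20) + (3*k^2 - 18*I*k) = 4*k^2 - 17*I*k + 20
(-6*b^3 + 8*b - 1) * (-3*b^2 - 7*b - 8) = 18*b^5 + 42*b^4 + 24*b^3 - 53*b^2 - 57*b + 8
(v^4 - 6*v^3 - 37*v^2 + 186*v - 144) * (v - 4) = v^5 - 10*v^4 - 13*v^3 + 334*v^2 - 888*v + 576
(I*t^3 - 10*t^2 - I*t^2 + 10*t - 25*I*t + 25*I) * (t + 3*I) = I*t^4 - 13*t^3 - I*t^3 + 13*t^2 - 55*I*t^2 + 75*t + 55*I*t - 75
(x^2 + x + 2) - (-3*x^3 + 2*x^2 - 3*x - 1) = 3*x^3 - x^2 + 4*x + 3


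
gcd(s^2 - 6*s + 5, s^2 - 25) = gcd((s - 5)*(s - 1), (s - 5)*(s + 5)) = s - 5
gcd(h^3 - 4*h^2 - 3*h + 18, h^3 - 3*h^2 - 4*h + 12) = h^2 - h - 6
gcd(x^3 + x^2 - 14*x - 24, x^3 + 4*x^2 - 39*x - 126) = x + 3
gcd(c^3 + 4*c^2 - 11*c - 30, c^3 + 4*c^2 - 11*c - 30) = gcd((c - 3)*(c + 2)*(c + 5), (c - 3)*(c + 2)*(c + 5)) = c^3 + 4*c^2 - 11*c - 30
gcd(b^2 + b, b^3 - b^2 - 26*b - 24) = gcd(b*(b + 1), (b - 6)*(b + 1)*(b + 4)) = b + 1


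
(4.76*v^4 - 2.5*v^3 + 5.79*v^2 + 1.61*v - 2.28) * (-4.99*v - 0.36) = -23.7524*v^5 + 10.7614*v^4 - 27.9921*v^3 - 10.1183*v^2 + 10.7976*v + 0.8208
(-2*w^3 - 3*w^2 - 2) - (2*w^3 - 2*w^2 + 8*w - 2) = -4*w^3 - w^2 - 8*w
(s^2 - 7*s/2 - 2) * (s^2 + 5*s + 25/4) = s^4 + 3*s^3/2 - 53*s^2/4 - 255*s/8 - 25/2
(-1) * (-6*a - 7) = 6*a + 7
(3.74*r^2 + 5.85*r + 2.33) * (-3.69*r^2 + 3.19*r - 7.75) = -13.8006*r^4 - 9.6559*r^3 - 18.9212*r^2 - 37.9048*r - 18.0575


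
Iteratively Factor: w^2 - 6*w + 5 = (w - 1)*(w - 5)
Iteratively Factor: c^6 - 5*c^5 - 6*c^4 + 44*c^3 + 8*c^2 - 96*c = (c - 3)*(c^5 - 2*c^4 - 12*c^3 + 8*c^2 + 32*c) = (c - 3)*(c - 2)*(c^4 - 12*c^2 - 16*c) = c*(c - 3)*(c - 2)*(c^3 - 12*c - 16) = c*(c - 4)*(c - 3)*(c - 2)*(c^2 + 4*c + 4) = c*(c - 4)*(c - 3)*(c - 2)*(c + 2)*(c + 2)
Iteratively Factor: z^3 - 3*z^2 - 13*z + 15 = (z - 5)*(z^2 + 2*z - 3) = (z - 5)*(z - 1)*(z + 3)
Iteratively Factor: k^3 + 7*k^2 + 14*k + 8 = (k + 2)*(k^2 + 5*k + 4) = (k + 2)*(k + 4)*(k + 1)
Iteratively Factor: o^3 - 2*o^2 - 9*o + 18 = (o + 3)*(o^2 - 5*o + 6) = (o - 2)*(o + 3)*(o - 3)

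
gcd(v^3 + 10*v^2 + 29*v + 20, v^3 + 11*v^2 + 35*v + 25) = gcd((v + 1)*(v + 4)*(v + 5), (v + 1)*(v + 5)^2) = v^2 + 6*v + 5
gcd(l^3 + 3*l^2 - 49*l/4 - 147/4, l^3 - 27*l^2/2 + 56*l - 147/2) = l - 7/2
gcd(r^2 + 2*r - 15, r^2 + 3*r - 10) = r + 5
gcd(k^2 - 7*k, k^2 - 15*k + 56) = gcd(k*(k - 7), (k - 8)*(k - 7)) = k - 7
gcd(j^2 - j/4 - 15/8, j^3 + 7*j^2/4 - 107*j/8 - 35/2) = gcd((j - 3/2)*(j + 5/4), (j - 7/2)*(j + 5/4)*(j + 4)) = j + 5/4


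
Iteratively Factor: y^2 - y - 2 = (y - 2)*(y + 1)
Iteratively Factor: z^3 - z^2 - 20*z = (z - 5)*(z^2 + 4*z) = (z - 5)*(z + 4)*(z)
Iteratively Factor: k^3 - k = (k + 1)*(k^2 - k) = k*(k + 1)*(k - 1)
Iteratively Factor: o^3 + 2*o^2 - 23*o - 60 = (o + 4)*(o^2 - 2*o - 15) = (o - 5)*(o + 4)*(o + 3)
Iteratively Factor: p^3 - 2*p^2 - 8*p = (p + 2)*(p^2 - 4*p) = (p - 4)*(p + 2)*(p)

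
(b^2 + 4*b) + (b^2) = 2*b^2 + 4*b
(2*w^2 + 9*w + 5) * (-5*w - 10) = -10*w^3 - 65*w^2 - 115*w - 50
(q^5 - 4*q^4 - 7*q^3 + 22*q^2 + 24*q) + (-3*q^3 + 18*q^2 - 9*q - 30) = q^5 - 4*q^4 - 10*q^3 + 40*q^2 + 15*q - 30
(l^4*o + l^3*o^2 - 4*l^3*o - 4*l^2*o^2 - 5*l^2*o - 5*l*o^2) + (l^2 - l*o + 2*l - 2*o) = l^4*o + l^3*o^2 - 4*l^3*o - 4*l^2*o^2 - 5*l^2*o + l^2 - 5*l*o^2 - l*o + 2*l - 2*o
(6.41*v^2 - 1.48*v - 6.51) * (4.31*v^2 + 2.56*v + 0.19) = 27.6271*v^4 + 10.0308*v^3 - 30.629*v^2 - 16.9468*v - 1.2369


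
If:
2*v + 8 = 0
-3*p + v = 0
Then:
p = -4/3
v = -4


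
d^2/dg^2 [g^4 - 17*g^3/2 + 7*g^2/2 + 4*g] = 12*g^2 - 51*g + 7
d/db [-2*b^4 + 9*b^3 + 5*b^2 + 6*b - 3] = -8*b^3 + 27*b^2 + 10*b + 6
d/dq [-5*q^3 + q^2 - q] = -15*q^2 + 2*q - 1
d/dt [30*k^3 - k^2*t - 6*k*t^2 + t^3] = -k^2 - 12*k*t + 3*t^2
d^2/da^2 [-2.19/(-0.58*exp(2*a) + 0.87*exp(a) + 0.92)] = ((1.9053 - 5.0808*exp(a))*(-0.58*exp(2*a) + 0.87*exp(a) + 0.92) - 2.19*(1.16*exp(a) - 0.87)*(2.32*exp(a) - 1.74)*exp(a))*exp(a)/(-0.58*exp(2*a) + 0.87*exp(a) + 0.92)^3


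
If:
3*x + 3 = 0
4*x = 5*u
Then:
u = -4/5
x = -1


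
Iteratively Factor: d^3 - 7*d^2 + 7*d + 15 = (d + 1)*(d^2 - 8*d + 15) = (d - 3)*(d + 1)*(d - 5)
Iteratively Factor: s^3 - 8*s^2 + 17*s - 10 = (s - 1)*(s^2 - 7*s + 10) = (s - 2)*(s - 1)*(s - 5)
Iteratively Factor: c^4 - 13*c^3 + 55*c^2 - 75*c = (c - 5)*(c^3 - 8*c^2 + 15*c) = (c - 5)^2*(c^2 - 3*c) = c*(c - 5)^2*(c - 3)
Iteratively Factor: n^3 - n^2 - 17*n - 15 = (n - 5)*(n^2 + 4*n + 3) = (n - 5)*(n + 3)*(n + 1)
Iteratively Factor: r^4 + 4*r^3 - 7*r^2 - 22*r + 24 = (r - 1)*(r^3 + 5*r^2 - 2*r - 24) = (r - 2)*(r - 1)*(r^2 + 7*r + 12) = (r - 2)*(r - 1)*(r + 4)*(r + 3)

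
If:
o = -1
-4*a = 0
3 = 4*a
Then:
No Solution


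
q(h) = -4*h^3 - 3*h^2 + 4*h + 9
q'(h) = -12*h^2 - 6*h + 4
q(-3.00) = 78.00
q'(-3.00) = -86.00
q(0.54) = 9.66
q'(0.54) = -2.74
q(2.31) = -47.07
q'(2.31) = -73.89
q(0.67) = 9.13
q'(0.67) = -5.41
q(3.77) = -232.89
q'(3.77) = -189.17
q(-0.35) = 7.40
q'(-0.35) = 4.63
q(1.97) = -25.34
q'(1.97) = -54.39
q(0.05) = 9.19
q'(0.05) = 3.67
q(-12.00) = 6441.00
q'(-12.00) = -1652.00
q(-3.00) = 78.00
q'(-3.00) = -86.00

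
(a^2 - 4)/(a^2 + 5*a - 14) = (a + 2)/(a + 7)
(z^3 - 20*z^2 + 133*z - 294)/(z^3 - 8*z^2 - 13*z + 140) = (z^2 - 13*z + 42)/(z^2 - z - 20)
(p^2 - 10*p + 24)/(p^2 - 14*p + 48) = (p - 4)/(p - 8)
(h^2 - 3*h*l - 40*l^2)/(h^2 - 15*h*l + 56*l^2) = (h + 5*l)/(h - 7*l)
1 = 1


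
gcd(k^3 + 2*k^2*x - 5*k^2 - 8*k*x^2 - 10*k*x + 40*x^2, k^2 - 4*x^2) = -k + 2*x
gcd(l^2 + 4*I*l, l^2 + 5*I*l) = l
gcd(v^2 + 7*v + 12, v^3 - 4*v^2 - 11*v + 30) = v + 3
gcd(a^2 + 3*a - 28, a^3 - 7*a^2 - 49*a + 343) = a + 7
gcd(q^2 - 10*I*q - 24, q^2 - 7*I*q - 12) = q - 4*I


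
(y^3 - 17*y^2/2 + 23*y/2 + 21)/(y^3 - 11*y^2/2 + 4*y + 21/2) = (y - 6)/(y - 3)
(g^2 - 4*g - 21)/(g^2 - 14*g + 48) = (g^2 - 4*g - 21)/(g^2 - 14*g + 48)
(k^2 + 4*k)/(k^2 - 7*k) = (k + 4)/(k - 7)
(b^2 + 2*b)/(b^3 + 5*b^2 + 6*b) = 1/(b + 3)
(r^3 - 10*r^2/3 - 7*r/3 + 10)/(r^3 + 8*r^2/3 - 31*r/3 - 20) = (r - 2)/(r + 4)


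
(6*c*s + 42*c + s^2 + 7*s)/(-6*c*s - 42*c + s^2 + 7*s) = (6*c + s)/(-6*c + s)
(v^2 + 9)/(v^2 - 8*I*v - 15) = (v + 3*I)/(v - 5*I)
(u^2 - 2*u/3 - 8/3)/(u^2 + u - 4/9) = 3*(u - 2)/(3*u - 1)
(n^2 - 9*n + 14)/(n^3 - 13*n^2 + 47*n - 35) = (n - 2)/(n^2 - 6*n + 5)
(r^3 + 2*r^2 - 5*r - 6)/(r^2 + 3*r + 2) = (r^2 + r - 6)/(r + 2)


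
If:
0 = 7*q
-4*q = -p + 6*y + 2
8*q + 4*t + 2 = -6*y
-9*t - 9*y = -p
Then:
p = -12/7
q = 0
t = 3/7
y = -13/21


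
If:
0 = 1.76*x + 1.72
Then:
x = -0.98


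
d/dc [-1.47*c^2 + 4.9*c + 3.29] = 4.9 - 2.94*c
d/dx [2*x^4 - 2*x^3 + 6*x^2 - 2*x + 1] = 8*x^3 - 6*x^2 + 12*x - 2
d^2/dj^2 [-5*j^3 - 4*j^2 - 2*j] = -30*j - 8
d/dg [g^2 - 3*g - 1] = 2*g - 3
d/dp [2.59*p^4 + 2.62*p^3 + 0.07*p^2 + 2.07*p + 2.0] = 10.36*p^3 + 7.86*p^2 + 0.14*p + 2.07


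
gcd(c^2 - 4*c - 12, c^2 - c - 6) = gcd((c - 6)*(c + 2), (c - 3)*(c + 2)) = c + 2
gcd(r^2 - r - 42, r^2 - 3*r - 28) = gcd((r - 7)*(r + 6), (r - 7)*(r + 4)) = r - 7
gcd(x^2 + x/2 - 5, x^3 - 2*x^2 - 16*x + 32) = x - 2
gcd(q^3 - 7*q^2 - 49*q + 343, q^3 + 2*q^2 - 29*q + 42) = q + 7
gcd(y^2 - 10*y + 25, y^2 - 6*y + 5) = y - 5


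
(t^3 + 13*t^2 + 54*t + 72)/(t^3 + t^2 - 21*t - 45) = (t^2 + 10*t + 24)/(t^2 - 2*t - 15)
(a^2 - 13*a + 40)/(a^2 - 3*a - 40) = (a - 5)/(a + 5)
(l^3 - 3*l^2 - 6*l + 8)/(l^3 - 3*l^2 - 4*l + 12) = (l^2 - 5*l + 4)/(l^2 - 5*l + 6)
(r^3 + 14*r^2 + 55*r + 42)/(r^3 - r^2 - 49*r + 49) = (r^2 + 7*r + 6)/(r^2 - 8*r + 7)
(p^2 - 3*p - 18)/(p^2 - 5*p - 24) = (p - 6)/(p - 8)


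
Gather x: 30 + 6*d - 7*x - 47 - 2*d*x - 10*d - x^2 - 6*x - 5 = -4*d - x^2 + x*(-2*d - 13) - 22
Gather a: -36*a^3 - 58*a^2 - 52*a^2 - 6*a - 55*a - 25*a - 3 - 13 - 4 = -36*a^3 - 110*a^2 - 86*a - 20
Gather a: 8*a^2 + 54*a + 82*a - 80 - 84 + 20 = 8*a^2 + 136*a - 144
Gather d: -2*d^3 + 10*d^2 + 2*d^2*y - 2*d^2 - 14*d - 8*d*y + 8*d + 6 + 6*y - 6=-2*d^3 + d^2*(2*y + 8) + d*(-8*y - 6) + 6*y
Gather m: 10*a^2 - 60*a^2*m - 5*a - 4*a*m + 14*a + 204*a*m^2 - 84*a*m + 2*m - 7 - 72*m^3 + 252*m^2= 10*a^2 + 9*a - 72*m^3 + m^2*(204*a + 252) + m*(-60*a^2 - 88*a + 2) - 7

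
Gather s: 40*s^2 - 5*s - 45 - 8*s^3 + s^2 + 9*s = -8*s^3 + 41*s^2 + 4*s - 45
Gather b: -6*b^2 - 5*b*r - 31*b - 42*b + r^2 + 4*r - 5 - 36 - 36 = -6*b^2 + b*(-5*r - 73) + r^2 + 4*r - 77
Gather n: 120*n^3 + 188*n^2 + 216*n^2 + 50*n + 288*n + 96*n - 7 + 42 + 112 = 120*n^3 + 404*n^2 + 434*n + 147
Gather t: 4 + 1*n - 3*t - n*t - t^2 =n - t^2 + t*(-n - 3) + 4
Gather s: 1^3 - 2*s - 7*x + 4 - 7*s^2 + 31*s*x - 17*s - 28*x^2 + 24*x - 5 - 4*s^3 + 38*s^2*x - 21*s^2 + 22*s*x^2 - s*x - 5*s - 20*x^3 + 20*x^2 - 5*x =-4*s^3 + s^2*(38*x - 28) + s*(22*x^2 + 30*x - 24) - 20*x^3 - 8*x^2 + 12*x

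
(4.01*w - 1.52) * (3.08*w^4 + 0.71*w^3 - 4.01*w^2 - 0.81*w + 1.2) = 12.3508*w^5 - 1.8345*w^4 - 17.1593*w^3 + 2.8471*w^2 + 6.0432*w - 1.824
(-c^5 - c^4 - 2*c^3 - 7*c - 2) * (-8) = 8*c^5 + 8*c^4 + 16*c^3 + 56*c + 16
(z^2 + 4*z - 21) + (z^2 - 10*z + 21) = 2*z^2 - 6*z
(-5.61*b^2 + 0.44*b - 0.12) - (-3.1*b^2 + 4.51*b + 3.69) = -2.51*b^2 - 4.07*b - 3.81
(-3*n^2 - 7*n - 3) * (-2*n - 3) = 6*n^3 + 23*n^2 + 27*n + 9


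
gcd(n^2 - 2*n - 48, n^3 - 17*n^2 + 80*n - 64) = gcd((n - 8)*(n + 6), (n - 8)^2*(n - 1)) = n - 8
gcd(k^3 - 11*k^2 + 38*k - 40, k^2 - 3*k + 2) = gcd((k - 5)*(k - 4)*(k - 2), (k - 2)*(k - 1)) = k - 2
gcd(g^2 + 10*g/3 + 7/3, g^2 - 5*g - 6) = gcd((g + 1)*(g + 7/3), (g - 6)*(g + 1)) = g + 1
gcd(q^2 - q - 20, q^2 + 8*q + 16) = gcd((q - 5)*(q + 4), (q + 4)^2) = q + 4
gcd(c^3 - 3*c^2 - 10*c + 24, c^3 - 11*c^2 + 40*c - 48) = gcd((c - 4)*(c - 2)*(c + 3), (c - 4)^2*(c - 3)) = c - 4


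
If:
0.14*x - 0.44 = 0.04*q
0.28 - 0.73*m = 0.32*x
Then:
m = 0.383561643835616 - 0.438356164383562*x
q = 3.5*x - 11.0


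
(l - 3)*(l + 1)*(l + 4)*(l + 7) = l^4 + 9*l^3 + 3*l^2 - 89*l - 84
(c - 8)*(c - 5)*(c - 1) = c^3 - 14*c^2 + 53*c - 40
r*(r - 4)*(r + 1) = r^3 - 3*r^2 - 4*r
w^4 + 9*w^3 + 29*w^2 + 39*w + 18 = (w + 1)*(w + 2)*(w + 3)^2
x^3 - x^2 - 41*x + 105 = (x - 5)*(x - 3)*(x + 7)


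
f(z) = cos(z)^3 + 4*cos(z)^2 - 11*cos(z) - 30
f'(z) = -3*sin(z)*cos(z)^2 - 8*sin(z)*cos(z) + 11*sin(z)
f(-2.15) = -22.94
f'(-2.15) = -12.12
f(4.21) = -23.89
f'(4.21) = -12.41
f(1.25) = -33.04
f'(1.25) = 7.76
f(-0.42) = -35.95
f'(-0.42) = -0.49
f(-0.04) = -36.00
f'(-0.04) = -0.00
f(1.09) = -34.13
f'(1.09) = 5.90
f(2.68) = -17.66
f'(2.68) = 7.02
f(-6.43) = -36.00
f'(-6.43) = -0.02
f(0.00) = -36.00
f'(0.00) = 0.00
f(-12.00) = -35.83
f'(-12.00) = 1.13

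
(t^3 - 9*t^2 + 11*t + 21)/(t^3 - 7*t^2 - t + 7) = (t - 3)/(t - 1)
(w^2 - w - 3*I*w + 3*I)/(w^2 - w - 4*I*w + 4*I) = (w - 3*I)/(w - 4*I)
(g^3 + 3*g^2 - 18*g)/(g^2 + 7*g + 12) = g*(g^2 + 3*g - 18)/(g^2 + 7*g + 12)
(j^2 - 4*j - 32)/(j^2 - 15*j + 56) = (j + 4)/(j - 7)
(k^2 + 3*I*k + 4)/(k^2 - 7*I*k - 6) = (k + 4*I)/(k - 6*I)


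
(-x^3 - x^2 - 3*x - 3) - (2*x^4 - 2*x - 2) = -2*x^4 - x^3 - x^2 - x - 1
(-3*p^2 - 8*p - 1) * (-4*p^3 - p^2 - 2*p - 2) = 12*p^5 + 35*p^4 + 18*p^3 + 23*p^2 + 18*p + 2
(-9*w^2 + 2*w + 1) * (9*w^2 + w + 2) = -81*w^4 + 9*w^3 - 7*w^2 + 5*w + 2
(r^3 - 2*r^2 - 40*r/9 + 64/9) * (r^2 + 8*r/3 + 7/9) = r^5 + 2*r^4/3 - 9*r^3 - 170*r^2/27 + 1256*r/81 + 448/81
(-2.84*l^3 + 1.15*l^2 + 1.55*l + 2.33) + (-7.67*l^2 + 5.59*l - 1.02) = -2.84*l^3 - 6.52*l^2 + 7.14*l + 1.31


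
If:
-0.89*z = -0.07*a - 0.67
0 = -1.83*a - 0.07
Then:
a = -0.04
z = 0.75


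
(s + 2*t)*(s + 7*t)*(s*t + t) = s^3*t + 9*s^2*t^2 + s^2*t + 14*s*t^3 + 9*s*t^2 + 14*t^3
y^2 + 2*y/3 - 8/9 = (y - 2/3)*(y + 4/3)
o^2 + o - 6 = (o - 2)*(o + 3)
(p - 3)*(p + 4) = p^2 + p - 12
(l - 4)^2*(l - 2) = l^3 - 10*l^2 + 32*l - 32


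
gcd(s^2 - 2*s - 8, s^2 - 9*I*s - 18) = 1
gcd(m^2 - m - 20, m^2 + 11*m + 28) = m + 4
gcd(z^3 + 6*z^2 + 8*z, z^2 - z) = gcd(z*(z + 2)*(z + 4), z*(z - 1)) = z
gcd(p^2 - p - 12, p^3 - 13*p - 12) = p^2 - p - 12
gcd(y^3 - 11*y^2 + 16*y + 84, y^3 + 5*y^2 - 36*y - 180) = y - 6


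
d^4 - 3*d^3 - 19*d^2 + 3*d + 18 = (d - 6)*(d - 1)*(d + 1)*(d + 3)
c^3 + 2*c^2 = c^2*(c + 2)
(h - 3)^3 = h^3 - 9*h^2 + 27*h - 27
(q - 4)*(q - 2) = q^2 - 6*q + 8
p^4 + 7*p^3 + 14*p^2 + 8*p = p*(p + 1)*(p + 2)*(p + 4)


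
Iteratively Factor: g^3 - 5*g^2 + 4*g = (g - 1)*(g^2 - 4*g) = g*(g - 1)*(g - 4)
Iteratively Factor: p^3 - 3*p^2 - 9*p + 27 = (p - 3)*(p^2 - 9) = (p - 3)*(p + 3)*(p - 3)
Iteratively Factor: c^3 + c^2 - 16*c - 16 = (c + 4)*(c^2 - 3*c - 4) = (c + 1)*(c + 4)*(c - 4)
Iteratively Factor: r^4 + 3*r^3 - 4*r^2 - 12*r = (r - 2)*(r^3 + 5*r^2 + 6*r) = r*(r - 2)*(r^2 + 5*r + 6) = r*(r - 2)*(r + 2)*(r + 3)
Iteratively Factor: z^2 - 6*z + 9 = (z - 3)*(z - 3)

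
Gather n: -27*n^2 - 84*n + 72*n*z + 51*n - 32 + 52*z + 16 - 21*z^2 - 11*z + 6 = -27*n^2 + n*(72*z - 33) - 21*z^2 + 41*z - 10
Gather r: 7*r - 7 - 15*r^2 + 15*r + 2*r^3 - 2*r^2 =2*r^3 - 17*r^2 + 22*r - 7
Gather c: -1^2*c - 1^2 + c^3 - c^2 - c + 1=c^3 - c^2 - 2*c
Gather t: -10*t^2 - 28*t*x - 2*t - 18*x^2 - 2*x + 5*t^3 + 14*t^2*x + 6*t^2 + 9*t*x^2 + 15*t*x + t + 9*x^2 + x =5*t^3 + t^2*(14*x - 4) + t*(9*x^2 - 13*x - 1) - 9*x^2 - x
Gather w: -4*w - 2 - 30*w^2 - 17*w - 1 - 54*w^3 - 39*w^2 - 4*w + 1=-54*w^3 - 69*w^2 - 25*w - 2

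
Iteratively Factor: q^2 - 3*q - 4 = (q - 4)*(q + 1)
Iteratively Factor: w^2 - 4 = (w - 2)*(w + 2)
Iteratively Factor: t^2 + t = (t + 1)*(t)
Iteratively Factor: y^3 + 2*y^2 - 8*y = (y + 4)*(y^2 - 2*y) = (y - 2)*(y + 4)*(y)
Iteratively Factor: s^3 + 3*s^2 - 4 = (s - 1)*(s^2 + 4*s + 4) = (s - 1)*(s + 2)*(s + 2)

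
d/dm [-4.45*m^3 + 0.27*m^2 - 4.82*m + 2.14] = -13.35*m^2 + 0.54*m - 4.82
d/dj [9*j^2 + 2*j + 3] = 18*j + 2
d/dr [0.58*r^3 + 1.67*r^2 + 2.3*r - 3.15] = 1.74*r^2 + 3.34*r + 2.3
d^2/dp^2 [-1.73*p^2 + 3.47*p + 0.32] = -3.46000000000000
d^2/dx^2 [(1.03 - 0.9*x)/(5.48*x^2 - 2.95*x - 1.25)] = ((0.9*x - 1.03)*(10.96*x - 2.95)*(21.92*x - 5.9) + (29.592*x - 16.5988)*(-5.48*x^2 + 2.95*x + 1.25))/(-5.48*x^2 + 2.95*x + 1.25)^3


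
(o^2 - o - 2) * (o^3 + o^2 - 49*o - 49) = o^5 - 52*o^3 - 2*o^2 + 147*o + 98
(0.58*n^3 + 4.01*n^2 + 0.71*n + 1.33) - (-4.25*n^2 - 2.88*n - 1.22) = 0.58*n^3 + 8.26*n^2 + 3.59*n + 2.55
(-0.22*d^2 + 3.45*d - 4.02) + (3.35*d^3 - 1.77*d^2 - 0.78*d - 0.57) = 3.35*d^3 - 1.99*d^2 + 2.67*d - 4.59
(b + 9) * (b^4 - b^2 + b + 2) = b^5 + 9*b^4 - b^3 - 8*b^2 + 11*b + 18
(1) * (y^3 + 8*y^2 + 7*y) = y^3 + 8*y^2 + 7*y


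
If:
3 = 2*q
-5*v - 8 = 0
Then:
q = 3/2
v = -8/5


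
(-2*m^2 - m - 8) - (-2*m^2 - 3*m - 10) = 2*m + 2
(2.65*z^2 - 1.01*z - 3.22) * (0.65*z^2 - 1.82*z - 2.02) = 1.7225*z^4 - 5.4795*z^3 - 5.6078*z^2 + 7.9006*z + 6.5044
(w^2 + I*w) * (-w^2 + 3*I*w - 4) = -w^4 + 2*I*w^3 - 7*w^2 - 4*I*w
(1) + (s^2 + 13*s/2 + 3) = s^2 + 13*s/2 + 4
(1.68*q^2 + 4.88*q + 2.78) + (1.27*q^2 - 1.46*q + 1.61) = 2.95*q^2 + 3.42*q + 4.39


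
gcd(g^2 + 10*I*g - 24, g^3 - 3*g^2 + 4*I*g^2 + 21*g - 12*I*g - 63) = 1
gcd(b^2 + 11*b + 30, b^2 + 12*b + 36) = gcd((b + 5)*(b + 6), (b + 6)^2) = b + 6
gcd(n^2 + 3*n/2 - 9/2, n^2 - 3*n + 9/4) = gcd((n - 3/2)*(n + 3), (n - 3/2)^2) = n - 3/2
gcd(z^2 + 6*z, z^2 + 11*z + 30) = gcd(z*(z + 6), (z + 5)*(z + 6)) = z + 6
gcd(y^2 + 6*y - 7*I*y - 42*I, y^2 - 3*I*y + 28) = y - 7*I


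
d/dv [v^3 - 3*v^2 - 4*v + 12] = 3*v^2 - 6*v - 4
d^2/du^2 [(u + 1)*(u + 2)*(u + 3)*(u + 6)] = 12*u^2 + 72*u + 94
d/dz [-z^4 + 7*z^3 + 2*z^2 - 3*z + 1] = -4*z^3 + 21*z^2 + 4*z - 3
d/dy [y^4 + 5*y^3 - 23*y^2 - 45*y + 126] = 4*y^3 + 15*y^2 - 46*y - 45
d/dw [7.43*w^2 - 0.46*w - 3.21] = 14.86*w - 0.46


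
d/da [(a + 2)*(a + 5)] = 2*a + 7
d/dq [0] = 0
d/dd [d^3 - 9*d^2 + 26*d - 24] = 3*d^2 - 18*d + 26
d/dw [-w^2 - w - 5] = -2*w - 1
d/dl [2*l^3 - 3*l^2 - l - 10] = 6*l^2 - 6*l - 1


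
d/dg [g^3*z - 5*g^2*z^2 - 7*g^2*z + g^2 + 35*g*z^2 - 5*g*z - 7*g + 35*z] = 3*g^2*z - 10*g*z^2 - 14*g*z + 2*g + 35*z^2 - 5*z - 7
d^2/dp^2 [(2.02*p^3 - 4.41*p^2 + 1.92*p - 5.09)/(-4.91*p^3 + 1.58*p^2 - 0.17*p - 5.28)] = (181.29193*p^6 - 267.608748*p^5 + 2168.223594*p^4 - 2270.224312*p^3 + 908.900178*p^2 - 1233.937092*p + 334.554106)/(118.370771*p^9 - 114.272394*p^8 + 49.067103*p^7 + 370.015036*p^6 - 244.068243*p^5 + 65.849286*p^4 + 402.144497*p^3 - 131.68584*p^2 + 14.217984*p + 147.197952)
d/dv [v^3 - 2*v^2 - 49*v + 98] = 3*v^2 - 4*v - 49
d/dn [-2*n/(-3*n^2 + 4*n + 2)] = 2*(-3*n^2 - 2)/(9*n^4 - 24*n^3 + 4*n^2 + 16*n + 4)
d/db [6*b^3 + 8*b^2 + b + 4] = 18*b^2 + 16*b + 1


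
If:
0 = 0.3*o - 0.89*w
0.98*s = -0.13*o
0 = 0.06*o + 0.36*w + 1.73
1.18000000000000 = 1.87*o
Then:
No Solution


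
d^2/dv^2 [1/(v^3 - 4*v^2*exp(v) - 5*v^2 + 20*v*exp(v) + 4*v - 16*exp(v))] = 2*((2*v^2*exp(v) - 2*v*exp(v) - 3*v - 8*exp(v) + 5)*(v^3 - 4*v^2*exp(v) - 5*v^2 + 20*v*exp(v) + 4*v - 16*exp(v)) + (-4*v^2*exp(v) + 3*v^2 + 12*v*exp(v) - 10*v + 4*exp(v) + 4)^2)/(v^3 - 4*v^2*exp(v) - 5*v^2 + 20*v*exp(v) + 4*v - 16*exp(v))^3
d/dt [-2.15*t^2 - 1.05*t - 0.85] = -4.3*t - 1.05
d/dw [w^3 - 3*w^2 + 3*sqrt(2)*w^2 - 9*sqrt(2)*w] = 3*w^2 - 6*w + 6*sqrt(2)*w - 9*sqrt(2)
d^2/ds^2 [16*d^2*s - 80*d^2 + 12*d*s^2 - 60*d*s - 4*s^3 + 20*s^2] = 24*d - 24*s + 40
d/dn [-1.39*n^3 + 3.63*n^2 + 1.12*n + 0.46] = -4.17*n^2 + 7.26*n + 1.12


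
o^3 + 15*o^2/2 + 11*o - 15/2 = (o - 1/2)*(o + 3)*(o + 5)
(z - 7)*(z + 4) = z^2 - 3*z - 28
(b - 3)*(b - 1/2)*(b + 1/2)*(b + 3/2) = b^4 - 3*b^3/2 - 19*b^2/4 + 3*b/8 + 9/8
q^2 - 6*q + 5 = (q - 5)*(q - 1)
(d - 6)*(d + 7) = d^2 + d - 42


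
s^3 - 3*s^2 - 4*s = s*(s - 4)*(s + 1)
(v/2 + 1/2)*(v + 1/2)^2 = v^3/2 + v^2 + 5*v/8 + 1/8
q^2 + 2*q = q*(q + 2)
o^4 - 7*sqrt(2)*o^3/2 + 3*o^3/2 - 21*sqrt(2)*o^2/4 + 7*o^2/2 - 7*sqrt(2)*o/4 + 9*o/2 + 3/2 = (o + 1/2)*(o + 1)*(o - 3*sqrt(2))*(o - sqrt(2)/2)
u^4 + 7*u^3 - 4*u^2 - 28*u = u*(u - 2)*(u + 2)*(u + 7)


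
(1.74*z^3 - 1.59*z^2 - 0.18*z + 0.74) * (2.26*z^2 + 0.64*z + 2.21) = 3.9324*z^5 - 2.4798*z^4 + 2.421*z^3 - 1.9567*z^2 + 0.0758*z + 1.6354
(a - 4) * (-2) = 8 - 2*a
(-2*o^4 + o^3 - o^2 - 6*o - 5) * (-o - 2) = 2*o^5 + 3*o^4 - o^3 + 8*o^2 + 17*o + 10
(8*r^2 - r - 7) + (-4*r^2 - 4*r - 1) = 4*r^2 - 5*r - 8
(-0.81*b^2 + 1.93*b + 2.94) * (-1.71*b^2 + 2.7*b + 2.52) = 1.3851*b^4 - 5.4873*b^3 - 1.8576*b^2 + 12.8016*b + 7.4088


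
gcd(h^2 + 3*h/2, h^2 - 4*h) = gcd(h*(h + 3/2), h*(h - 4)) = h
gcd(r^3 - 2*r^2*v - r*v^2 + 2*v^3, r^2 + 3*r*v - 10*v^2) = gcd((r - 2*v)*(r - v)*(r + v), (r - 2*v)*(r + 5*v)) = r - 2*v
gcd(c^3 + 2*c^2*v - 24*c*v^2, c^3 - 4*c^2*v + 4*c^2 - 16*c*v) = -c^2 + 4*c*v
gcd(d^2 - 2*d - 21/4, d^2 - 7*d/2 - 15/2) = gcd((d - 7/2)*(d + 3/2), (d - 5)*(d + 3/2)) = d + 3/2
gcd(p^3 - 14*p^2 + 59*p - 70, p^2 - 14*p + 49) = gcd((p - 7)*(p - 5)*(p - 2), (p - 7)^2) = p - 7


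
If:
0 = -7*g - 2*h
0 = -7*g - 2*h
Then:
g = -2*h/7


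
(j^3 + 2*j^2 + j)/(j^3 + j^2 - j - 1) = j/(j - 1)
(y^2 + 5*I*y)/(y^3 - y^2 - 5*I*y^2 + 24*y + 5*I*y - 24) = y*(y + 5*I)/(y^3 - y^2*(1 + 5*I) + y*(24 + 5*I) - 24)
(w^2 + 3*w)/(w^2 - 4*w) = (w + 3)/(w - 4)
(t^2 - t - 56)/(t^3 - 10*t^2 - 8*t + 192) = (t + 7)/(t^2 - 2*t - 24)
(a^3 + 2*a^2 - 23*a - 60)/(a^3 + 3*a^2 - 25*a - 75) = (a + 4)/(a + 5)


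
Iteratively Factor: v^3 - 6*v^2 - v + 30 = (v + 2)*(v^2 - 8*v + 15) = (v - 3)*(v + 2)*(v - 5)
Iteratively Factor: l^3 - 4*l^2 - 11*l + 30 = (l - 2)*(l^2 - 2*l - 15) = (l - 5)*(l - 2)*(l + 3)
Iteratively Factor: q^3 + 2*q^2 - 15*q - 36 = (q - 4)*(q^2 + 6*q + 9) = (q - 4)*(q + 3)*(q + 3)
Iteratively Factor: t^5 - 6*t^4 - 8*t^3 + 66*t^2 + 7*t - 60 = (t + 3)*(t^4 - 9*t^3 + 19*t^2 + 9*t - 20) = (t - 1)*(t + 3)*(t^3 - 8*t^2 + 11*t + 20) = (t - 5)*(t - 1)*(t + 3)*(t^2 - 3*t - 4) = (t - 5)*(t - 4)*(t - 1)*(t + 3)*(t + 1)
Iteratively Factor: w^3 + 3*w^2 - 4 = (w - 1)*(w^2 + 4*w + 4) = (w - 1)*(w + 2)*(w + 2)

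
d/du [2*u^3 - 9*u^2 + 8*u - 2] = 6*u^2 - 18*u + 8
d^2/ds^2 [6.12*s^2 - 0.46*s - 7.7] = 12.2400000000000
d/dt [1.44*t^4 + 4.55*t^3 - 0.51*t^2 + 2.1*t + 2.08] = 5.76*t^3 + 13.65*t^2 - 1.02*t + 2.1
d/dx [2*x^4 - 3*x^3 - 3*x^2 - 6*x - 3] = 8*x^3 - 9*x^2 - 6*x - 6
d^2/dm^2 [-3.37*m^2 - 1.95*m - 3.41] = -6.74000000000000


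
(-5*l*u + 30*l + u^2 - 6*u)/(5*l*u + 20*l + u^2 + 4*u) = (-5*l*u + 30*l + u^2 - 6*u)/(5*l*u + 20*l + u^2 + 4*u)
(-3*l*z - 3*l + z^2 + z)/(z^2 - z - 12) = (3*l*z + 3*l - z^2 - z)/(-z^2 + z + 12)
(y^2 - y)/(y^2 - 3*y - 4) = y*(1 - y)/(-y^2 + 3*y + 4)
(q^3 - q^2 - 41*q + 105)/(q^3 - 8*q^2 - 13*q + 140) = (q^2 + 4*q - 21)/(q^2 - 3*q - 28)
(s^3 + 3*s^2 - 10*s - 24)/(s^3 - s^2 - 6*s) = (s + 4)/s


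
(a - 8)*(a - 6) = a^2 - 14*a + 48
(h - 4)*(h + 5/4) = h^2 - 11*h/4 - 5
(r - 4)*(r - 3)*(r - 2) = r^3 - 9*r^2 + 26*r - 24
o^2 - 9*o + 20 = (o - 5)*(o - 4)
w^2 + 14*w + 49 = (w + 7)^2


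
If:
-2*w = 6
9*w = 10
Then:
No Solution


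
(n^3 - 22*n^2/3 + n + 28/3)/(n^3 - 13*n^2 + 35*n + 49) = (n - 4/3)/(n - 7)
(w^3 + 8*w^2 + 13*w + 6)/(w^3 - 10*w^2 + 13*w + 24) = (w^2 + 7*w + 6)/(w^2 - 11*w + 24)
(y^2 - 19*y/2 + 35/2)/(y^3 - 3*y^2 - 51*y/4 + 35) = 2*(y - 7)/(2*y^2 - y - 28)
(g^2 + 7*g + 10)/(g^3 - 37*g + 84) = (g^2 + 7*g + 10)/(g^3 - 37*g + 84)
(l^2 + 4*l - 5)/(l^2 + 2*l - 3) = (l + 5)/(l + 3)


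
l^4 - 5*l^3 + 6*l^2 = l^2*(l - 3)*(l - 2)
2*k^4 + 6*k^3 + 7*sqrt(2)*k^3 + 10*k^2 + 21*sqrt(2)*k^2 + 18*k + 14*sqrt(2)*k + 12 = (k + 2)*(k + 3*sqrt(2))*(sqrt(2)*k + 1)*(sqrt(2)*k + sqrt(2))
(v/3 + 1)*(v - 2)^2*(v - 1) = v^4/3 - 2*v^3/3 - 7*v^2/3 + 20*v/3 - 4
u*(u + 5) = u^2 + 5*u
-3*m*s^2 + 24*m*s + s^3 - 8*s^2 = s*(-3*m + s)*(s - 8)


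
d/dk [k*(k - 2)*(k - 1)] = 3*k^2 - 6*k + 2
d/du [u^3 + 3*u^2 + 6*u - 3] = 3*u^2 + 6*u + 6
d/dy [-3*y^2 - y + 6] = -6*y - 1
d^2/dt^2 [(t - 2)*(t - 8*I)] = 2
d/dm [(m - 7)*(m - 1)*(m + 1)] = 3*m^2 - 14*m - 1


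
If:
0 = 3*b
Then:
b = 0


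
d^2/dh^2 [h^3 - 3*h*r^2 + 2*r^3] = 6*h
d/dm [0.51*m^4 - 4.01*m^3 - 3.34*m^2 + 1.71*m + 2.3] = 2.04*m^3 - 12.03*m^2 - 6.68*m + 1.71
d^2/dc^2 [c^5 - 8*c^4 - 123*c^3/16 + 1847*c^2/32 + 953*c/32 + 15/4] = 20*c^3 - 96*c^2 - 369*c/8 + 1847/16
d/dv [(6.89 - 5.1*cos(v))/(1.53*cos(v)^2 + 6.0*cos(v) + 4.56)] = (-7.803*cos(v)^2 + 21.0834*cos(v) + 64.596)*sin(v)/(2.3409*cos(v)^4 + 18.36*cos(v)^3 + 49.9536*cos(v)^2 + 54.72*cos(v) + 20.7936)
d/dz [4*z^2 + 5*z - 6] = 8*z + 5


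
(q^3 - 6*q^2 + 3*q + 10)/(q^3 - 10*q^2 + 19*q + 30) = (q - 2)/(q - 6)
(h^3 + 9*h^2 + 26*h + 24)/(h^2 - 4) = (h^2 + 7*h + 12)/(h - 2)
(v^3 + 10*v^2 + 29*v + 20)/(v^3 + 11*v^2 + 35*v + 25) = (v + 4)/(v + 5)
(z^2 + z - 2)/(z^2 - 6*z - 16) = (z - 1)/(z - 8)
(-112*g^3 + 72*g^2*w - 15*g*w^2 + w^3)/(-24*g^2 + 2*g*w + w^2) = (28*g^2 - 11*g*w + w^2)/(6*g + w)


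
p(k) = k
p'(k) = 1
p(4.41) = 4.41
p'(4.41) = 1.00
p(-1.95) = -1.95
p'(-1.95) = 1.00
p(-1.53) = -1.53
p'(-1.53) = 1.00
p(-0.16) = -0.16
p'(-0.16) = 1.00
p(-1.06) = -1.06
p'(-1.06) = 1.00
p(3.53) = 3.53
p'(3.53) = 1.00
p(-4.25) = -4.25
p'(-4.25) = 1.00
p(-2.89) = -2.89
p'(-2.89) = 1.00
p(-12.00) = -12.00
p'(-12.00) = 1.00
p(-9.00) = -9.00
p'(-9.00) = 1.00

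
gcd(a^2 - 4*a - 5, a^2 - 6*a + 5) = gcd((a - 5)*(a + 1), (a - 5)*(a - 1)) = a - 5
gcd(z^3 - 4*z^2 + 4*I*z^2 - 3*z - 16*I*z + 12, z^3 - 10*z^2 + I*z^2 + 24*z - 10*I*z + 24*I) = z^2 + z*(-4 + I) - 4*I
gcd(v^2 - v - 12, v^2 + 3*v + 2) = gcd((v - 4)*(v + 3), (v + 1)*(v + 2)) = 1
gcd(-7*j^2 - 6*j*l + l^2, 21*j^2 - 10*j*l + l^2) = 7*j - l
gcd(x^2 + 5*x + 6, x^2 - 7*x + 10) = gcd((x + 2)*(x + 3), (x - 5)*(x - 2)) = 1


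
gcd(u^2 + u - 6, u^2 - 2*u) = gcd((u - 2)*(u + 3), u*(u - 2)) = u - 2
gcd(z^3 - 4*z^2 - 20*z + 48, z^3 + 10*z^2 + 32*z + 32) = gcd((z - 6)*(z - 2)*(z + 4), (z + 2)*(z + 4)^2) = z + 4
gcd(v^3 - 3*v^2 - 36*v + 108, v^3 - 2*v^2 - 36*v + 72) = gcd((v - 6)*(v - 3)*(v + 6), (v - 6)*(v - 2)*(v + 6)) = v^2 - 36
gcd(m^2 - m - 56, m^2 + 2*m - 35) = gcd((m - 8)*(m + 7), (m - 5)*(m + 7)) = m + 7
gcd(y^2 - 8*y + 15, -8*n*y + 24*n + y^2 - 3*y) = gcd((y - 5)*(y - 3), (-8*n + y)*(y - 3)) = y - 3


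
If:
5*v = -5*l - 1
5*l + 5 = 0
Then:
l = -1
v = 4/5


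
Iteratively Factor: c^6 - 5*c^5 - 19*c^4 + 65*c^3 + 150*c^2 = (c - 5)*(c^5 - 19*c^3 - 30*c^2) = c*(c - 5)*(c^4 - 19*c^2 - 30*c) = c*(c - 5)*(c + 3)*(c^3 - 3*c^2 - 10*c) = c*(c - 5)*(c + 2)*(c + 3)*(c^2 - 5*c) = c*(c - 5)^2*(c + 2)*(c + 3)*(c)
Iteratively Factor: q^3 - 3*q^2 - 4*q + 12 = (q + 2)*(q^2 - 5*q + 6) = (q - 2)*(q + 2)*(q - 3)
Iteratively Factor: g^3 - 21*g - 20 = (g - 5)*(g^2 + 5*g + 4) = (g - 5)*(g + 1)*(g + 4)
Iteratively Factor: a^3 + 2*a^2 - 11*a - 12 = (a + 4)*(a^2 - 2*a - 3) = (a + 1)*(a + 4)*(a - 3)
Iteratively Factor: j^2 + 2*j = (j)*(j + 2)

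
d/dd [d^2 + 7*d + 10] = 2*d + 7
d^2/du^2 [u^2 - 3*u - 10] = 2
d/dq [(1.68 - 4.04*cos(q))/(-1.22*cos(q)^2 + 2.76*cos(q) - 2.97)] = (4.9288*cos(q)^2 - 4.0992*cos(q) - 7.362)*sin(q)/(1.4884*cos(q)^4 - 6.7344*cos(q)^3 + 14.8644*cos(q)^2 - 16.3944*cos(q) + 8.8209)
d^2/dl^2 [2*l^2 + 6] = 4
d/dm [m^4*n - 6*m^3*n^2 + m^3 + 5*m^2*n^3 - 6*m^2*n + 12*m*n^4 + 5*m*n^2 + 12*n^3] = 4*m^3*n - 18*m^2*n^2 + 3*m^2 + 10*m*n^3 - 12*m*n + 12*n^4 + 5*n^2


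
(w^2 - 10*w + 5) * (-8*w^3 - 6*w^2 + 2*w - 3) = -8*w^5 + 74*w^4 + 22*w^3 - 53*w^2 + 40*w - 15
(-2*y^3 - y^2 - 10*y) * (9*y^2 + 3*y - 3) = -18*y^5 - 15*y^4 - 87*y^3 - 27*y^2 + 30*y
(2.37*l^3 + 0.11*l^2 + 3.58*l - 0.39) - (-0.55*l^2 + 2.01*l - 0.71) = 2.37*l^3 + 0.66*l^2 + 1.57*l + 0.32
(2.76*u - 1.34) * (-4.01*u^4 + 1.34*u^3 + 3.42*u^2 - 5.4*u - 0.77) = -11.0676*u^5 + 9.0718*u^4 + 7.6436*u^3 - 19.4868*u^2 + 5.1108*u + 1.0318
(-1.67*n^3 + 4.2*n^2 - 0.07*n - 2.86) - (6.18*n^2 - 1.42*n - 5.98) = -1.67*n^3 - 1.98*n^2 + 1.35*n + 3.12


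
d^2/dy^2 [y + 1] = 0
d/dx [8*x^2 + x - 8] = 16*x + 1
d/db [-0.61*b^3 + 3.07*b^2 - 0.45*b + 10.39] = -1.83*b^2 + 6.14*b - 0.45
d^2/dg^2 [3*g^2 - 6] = 6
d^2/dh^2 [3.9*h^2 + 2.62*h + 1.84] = 7.80000000000000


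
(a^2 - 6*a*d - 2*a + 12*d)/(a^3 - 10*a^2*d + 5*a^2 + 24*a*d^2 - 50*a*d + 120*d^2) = (a - 2)/(a^2 - 4*a*d + 5*a - 20*d)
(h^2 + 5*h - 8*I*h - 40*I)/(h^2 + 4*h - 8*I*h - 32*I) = (h + 5)/(h + 4)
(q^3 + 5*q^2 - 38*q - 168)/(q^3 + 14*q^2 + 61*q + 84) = (q - 6)/(q + 3)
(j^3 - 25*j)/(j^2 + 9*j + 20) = j*(j - 5)/(j + 4)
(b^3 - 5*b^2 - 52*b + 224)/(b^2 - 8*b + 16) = (b^2 - b - 56)/(b - 4)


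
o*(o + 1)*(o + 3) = o^3 + 4*o^2 + 3*o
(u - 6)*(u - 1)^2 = u^3 - 8*u^2 + 13*u - 6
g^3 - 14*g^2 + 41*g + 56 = (g - 8)*(g - 7)*(g + 1)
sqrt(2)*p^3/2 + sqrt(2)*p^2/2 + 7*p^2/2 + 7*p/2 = p*(p + 7*sqrt(2)/2)*(sqrt(2)*p/2 + sqrt(2)/2)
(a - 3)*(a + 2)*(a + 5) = a^3 + 4*a^2 - 11*a - 30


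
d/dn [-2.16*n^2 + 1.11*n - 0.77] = 1.11 - 4.32*n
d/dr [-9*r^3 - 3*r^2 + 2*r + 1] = -27*r^2 - 6*r + 2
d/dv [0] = 0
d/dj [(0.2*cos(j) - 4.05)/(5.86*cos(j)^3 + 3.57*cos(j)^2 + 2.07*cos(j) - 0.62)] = (2.344*cos(j)^3 - 70.485*cos(j)^2 - 28.917*cos(j) - 8.2595)*sin(j)/(34.3396*cos(j)^6 + 41.8404*cos(j)^5 + 37.0053*cos(j)^4 + 7.5134*cos(j)^3 - 0.141900000000001*cos(j)^2 - 2.5668*cos(j) + 0.3844)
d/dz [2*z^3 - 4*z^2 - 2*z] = 6*z^2 - 8*z - 2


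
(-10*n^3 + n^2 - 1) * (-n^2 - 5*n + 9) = 10*n^5 + 49*n^4 - 95*n^3 + 10*n^2 + 5*n - 9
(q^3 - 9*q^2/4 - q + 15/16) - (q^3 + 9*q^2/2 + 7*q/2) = -27*q^2/4 - 9*q/2 + 15/16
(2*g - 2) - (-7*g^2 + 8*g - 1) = 7*g^2 - 6*g - 1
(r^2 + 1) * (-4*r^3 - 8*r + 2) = -4*r^5 - 12*r^3 + 2*r^2 - 8*r + 2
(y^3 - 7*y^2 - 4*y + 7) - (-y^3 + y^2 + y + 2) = 2*y^3 - 8*y^2 - 5*y + 5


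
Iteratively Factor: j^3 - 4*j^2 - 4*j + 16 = (j - 4)*(j^2 - 4) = (j - 4)*(j + 2)*(j - 2)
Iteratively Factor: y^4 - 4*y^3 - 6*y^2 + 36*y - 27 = (y - 3)*(y^3 - y^2 - 9*y + 9) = (y - 3)^2*(y^2 + 2*y - 3) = (y - 3)^2*(y + 3)*(y - 1)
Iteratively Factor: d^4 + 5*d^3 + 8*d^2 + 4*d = (d)*(d^3 + 5*d^2 + 8*d + 4) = d*(d + 2)*(d^2 + 3*d + 2) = d*(d + 2)^2*(d + 1)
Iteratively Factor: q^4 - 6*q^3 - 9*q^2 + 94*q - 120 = (q - 5)*(q^3 - q^2 - 14*q + 24) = (q - 5)*(q - 3)*(q^2 + 2*q - 8) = (q - 5)*(q - 3)*(q - 2)*(q + 4)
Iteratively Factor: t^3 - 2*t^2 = (t)*(t^2 - 2*t) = t*(t - 2)*(t)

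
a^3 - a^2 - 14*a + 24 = (a - 3)*(a - 2)*(a + 4)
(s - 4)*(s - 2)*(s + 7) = s^3 + s^2 - 34*s + 56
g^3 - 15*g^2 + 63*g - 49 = (g - 7)^2*(g - 1)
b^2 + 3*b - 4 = (b - 1)*(b + 4)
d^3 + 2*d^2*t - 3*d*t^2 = d*(d - t)*(d + 3*t)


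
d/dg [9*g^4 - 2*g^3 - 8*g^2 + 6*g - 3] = 36*g^3 - 6*g^2 - 16*g + 6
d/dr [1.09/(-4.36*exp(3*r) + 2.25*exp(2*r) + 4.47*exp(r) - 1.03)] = (14.2572*exp(2*r) - 4.905*exp(r) - 4.8723)*exp(r)/(4.36*exp(3*r) - 2.25*exp(2*r) - 4.47*exp(r) + 1.03)^2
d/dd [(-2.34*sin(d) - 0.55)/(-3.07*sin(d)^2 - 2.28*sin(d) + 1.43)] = (-3.377*sin(d) + 3.5919*cos(2*d) - 8.1921)*cos(d)/(3.07*sin(d)^2 + 2.28*sin(d) - 1.43)^2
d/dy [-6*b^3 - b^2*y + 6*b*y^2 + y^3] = -b^2 + 12*b*y + 3*y^2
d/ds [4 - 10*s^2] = -20*s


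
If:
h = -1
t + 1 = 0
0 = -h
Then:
No Solution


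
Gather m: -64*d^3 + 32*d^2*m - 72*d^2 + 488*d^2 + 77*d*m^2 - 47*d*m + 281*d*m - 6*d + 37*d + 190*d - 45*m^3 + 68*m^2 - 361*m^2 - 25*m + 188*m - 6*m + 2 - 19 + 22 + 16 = -64*d^3 + 416*d^2 + 221*d - 45*m^3 + m^2*(77*d - 293) + m*(32*d^2 + 234*d + 157) + 21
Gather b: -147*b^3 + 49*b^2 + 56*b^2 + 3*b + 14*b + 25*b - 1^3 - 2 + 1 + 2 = -147*b^3 + 105*b^2 + 42*b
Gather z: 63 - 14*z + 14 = 77 - 14*z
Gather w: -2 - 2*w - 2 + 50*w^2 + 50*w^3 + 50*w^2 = 50*w^3 + 100*w^2 - 2*w - 4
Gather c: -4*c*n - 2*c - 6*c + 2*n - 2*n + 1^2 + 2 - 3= c*(-4*n - 8)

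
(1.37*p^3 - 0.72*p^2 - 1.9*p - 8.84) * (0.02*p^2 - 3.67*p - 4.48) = 0.0274*p^5 - 5.0423*p^4 - 3.5332*p^3 + 10.0218*p^2 + 40.9548*p + 39.6032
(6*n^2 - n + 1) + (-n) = 6*n^2 - 2*n + 1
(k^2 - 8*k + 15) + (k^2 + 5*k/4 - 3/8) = 2*k^2 - 27*k/4 + 117/8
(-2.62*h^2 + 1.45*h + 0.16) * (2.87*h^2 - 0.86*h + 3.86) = -7.5194*h^4 + 6.4147*h^3 - 10.901*h^2 + 5.4594*h + 0.6176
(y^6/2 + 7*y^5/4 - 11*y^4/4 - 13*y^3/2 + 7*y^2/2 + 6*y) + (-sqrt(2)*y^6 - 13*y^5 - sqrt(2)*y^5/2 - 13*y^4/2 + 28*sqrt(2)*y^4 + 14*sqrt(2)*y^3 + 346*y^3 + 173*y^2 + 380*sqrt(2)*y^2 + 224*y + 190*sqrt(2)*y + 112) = -sqrt(2)*y^6 + y^6/2 - 45*y^5/4 - sqrt(2)*y^5/2 - 37*y^4/4 + 28*sqrt(2)*y^4 + 14*sqrt(2)*y^3 + 679*y^3/2 + 353*y^2/2 + 380*sqrt(2)*y^2 + 230*y + 190*sqrt(2)*y + 112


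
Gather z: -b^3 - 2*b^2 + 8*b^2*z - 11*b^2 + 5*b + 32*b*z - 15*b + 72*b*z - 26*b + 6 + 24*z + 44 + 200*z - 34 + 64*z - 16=-b^3 - 13*b^2 - 36*b + z*(8*b^2 + 104*b + 288)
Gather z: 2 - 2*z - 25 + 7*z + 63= 5*z + 40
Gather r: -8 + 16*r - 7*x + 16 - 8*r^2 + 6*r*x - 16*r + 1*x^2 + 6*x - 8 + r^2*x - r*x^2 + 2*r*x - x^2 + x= r^2*(x - 8) + r*(-x^2 + 8*x)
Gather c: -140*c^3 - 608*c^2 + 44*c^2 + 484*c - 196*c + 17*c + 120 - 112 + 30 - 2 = -140*c^3 - 564*c^2 + 305*c + 36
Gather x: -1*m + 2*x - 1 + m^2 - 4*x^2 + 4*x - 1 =m^2 - m - 4*x^2 + 6*x - 2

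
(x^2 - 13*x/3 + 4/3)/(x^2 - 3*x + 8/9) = 3*(x - 4)/(3*x - 8)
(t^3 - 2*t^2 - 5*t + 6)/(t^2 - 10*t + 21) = (t^2 + t - 2)/(t - 7)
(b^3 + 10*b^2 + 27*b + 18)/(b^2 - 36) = (b^2 + 4*b + 3)/(b - 6)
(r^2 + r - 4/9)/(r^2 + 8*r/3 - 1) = (r + 4/3)/(r + 3)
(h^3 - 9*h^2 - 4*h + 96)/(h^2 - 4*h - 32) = (h^2 - h - 12)/(h + 4)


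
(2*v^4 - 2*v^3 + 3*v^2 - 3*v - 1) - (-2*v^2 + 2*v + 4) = 2*v^4 - 2*v^3 + 5*v^2 - 5*v - 5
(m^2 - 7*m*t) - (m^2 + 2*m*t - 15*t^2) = -9*m*t + 15*t^2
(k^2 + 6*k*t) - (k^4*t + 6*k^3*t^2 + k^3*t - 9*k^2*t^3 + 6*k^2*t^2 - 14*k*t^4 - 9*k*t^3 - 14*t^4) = -k^4*t - 6*k^3*t^2 - k^3*t + 9*k^2*t^3 - 6*k^2*t^2 + k^2 + 14*k*t^4 + 9*k*t^3 + 6*k*t + 14*t^4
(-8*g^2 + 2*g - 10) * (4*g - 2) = -32*g^3 + 24*g^2 - 44*g + 20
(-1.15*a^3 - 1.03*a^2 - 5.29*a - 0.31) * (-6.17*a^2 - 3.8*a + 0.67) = 7.0955*a^5 + 10.7251*a^4 + 35.7828*a^3 + 21.3246*a^2 - 2.3663*a - 0.2077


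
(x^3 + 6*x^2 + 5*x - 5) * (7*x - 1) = 7*x^4 + 41*x^3 + 29*x^2 - 40*x + 5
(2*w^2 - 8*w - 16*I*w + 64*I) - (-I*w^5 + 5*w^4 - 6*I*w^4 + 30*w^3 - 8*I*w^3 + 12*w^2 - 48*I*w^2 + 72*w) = I*w^5 - 5*w^4 + 6*I*w^4 - 30*w^3 + 8*I*w^3 - 10*w^2 + 48*I*w^2 - 80*w - 16*I*w + 64*I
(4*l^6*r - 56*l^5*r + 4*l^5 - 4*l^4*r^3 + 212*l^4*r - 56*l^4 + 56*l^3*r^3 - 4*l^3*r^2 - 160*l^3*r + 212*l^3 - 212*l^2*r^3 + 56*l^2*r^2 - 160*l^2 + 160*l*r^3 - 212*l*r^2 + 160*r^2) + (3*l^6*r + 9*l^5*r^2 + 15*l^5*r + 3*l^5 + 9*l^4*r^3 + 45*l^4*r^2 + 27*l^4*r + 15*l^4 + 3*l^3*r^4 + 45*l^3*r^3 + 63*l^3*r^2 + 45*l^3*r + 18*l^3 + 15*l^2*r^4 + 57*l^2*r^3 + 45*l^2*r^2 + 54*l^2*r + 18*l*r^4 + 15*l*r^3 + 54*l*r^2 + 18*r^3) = 7*l^6*r + 9*l^5*r^2 - 41*l^5*r + 7*l^5 + 5*l^4*r^3 + 45*l^4*r^2 + 239*l^4*r - 41*l^4 + 3*l^3*r^4 + 101*l^3*r^3 + 59*l^3*r^2 - 115*l^3*r + 230*l^3 + 15*l^2*r^4 - 155*l^2*r^3 + 101*l^2*r^2 + 54*l^2*r - 160*l^2 + 18*l*r^4 + 175*l*r^3 - 158*l*r^2 + 18*r^3 + 160*r^2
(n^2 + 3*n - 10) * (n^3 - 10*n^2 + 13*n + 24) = n^5 - 7*n^4 - 27*n^3 + 163*n^2 - 58*n - 240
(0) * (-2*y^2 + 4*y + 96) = 0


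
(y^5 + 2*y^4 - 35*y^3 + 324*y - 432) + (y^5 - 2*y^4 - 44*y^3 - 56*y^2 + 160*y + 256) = 2*y^5 - 79*y^3 - 56*y^2 + 484*y - 176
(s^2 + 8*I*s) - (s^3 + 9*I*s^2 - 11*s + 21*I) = -s^3 + s^2 - 9*I*s^2 + 11*s + 8*I*s - 21*I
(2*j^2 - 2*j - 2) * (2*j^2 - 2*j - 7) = 4*j^4 - 8*j^3 - 14*j^2 + 18*j + 14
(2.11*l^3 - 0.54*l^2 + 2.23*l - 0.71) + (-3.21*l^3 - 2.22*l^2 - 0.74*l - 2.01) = -1.1*l^3 - 2.76*l^2 + 1.49*l - 2.72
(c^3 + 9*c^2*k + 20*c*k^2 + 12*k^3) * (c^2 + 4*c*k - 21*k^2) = c^5 + 13*c^4*k + 35*c^3*k^2 - 97*c^2*k^3 - 372*c*k^4 - 252*k^5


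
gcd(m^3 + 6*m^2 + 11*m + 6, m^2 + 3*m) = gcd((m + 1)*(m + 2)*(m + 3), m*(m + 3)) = m + 3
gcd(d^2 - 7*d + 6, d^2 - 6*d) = d - 6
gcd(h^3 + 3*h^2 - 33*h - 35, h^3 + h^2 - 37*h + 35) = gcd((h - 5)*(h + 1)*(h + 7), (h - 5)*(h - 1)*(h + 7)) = h^2 + 2*h - 35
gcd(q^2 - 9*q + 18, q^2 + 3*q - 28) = 1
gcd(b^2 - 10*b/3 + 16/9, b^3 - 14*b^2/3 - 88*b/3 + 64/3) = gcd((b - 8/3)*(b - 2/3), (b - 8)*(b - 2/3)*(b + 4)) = b - 2/3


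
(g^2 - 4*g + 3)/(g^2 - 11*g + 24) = (g - 1)/(g - 8)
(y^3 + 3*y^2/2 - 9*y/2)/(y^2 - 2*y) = (2*y^2 + 3*y - 9)/(2*(y - 2))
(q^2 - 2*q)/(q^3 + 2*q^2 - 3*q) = (q - 2)/(q^2 + 2*q - 3)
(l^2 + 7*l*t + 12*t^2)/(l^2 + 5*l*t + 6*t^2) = (l + 4*t)/(l + 2*t)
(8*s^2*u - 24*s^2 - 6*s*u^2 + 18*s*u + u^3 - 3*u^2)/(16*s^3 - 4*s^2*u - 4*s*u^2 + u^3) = (u - 3)/(2*s + u)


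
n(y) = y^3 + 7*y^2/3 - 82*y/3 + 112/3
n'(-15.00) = 577.67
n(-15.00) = -2402.67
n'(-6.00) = 52.67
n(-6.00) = 69.33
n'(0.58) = -23.62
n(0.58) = 22.46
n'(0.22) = -26.16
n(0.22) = 31.44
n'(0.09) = -26.89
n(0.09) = 34.89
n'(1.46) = -14.13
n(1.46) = 5.51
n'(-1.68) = -26.71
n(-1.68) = 85.10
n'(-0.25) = -28.31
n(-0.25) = 44.30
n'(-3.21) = -11.40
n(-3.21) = 116.04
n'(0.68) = -22.77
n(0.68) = 20.14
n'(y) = 3*y^2 + 14*y/3 - 82/3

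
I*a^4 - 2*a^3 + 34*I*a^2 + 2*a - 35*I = (a - 1)*(a - 5*I)*(a + 7*I)*(I*a + I)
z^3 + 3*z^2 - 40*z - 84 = (z - 6)*(z + 2)*(z + 7)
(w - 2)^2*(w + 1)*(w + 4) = w^4 + w^3 - 12*w^2 + 4*w + 16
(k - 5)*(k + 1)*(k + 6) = k^3 + 2*k^2 - 29*k - 30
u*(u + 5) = u^2 + 5*u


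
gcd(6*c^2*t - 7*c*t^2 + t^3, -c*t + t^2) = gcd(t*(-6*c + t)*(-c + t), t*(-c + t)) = -c*t + t^2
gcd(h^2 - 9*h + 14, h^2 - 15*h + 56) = h - 7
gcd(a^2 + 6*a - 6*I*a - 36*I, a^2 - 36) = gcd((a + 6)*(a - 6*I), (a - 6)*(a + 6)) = a + 6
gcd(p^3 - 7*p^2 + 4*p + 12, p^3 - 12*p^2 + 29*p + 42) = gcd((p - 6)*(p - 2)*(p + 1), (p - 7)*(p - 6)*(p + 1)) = p^2 - 5*p - 6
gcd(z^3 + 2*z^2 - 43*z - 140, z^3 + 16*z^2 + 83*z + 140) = z^2 + 9*z + 20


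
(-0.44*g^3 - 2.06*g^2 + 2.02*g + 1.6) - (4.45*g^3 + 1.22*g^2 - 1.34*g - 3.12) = -4.89*g^3 - 3.28*g^2 + 3.36*g + 4.72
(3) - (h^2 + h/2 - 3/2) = -h^2 - h/2 + 9/2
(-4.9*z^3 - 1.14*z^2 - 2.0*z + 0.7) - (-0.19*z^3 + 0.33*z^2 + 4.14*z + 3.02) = -4.71*z^3 - 1.47*z^2 - 6.14*z - 2.32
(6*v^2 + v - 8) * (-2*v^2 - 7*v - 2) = -12*v^4 - 44*v^3 - 3*v^2 + 54*v + 16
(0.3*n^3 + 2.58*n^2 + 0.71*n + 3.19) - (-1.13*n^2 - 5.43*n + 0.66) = 0.3*n^3 + 3.71*n^2 + 6.14*n + 2.53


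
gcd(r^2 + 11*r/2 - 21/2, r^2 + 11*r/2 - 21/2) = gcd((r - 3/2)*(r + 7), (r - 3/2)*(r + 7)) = r^2 + 11*r/2 - 21/2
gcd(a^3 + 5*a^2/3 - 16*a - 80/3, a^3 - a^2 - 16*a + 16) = a^2 - 16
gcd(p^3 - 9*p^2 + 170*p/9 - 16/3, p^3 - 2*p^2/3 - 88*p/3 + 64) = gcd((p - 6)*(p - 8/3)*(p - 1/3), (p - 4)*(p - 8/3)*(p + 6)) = p - 8/3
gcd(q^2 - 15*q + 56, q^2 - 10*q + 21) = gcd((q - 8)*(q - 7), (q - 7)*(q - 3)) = q - 7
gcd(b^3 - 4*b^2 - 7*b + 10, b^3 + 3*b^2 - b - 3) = b - 1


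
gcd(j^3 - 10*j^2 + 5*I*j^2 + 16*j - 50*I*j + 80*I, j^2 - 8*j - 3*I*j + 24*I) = j - 8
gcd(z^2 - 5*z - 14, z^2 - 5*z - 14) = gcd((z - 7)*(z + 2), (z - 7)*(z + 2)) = z^2 - 5*z - 14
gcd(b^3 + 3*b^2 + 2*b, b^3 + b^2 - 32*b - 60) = b + 2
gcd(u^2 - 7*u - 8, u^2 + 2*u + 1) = u + 1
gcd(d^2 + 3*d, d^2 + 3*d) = d^2 + 3*d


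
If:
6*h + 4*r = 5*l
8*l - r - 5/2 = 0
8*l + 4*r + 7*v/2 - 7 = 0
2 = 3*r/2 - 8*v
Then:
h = -4763/17376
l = 1249/2896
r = 172/181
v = -13/181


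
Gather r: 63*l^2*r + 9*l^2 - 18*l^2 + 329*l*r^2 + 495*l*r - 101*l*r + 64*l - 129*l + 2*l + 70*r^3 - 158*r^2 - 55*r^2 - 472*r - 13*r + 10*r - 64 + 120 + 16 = -9*l^2 - 63*l + 70*r^3 + r^2*(329*l - 213) + r*(63*l^2 + 394*l - 475) + 72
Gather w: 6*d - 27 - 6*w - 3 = 6*d - 6*w - 30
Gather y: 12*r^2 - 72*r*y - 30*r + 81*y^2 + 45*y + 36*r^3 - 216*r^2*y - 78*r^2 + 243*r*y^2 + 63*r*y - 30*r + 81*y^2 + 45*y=36*r^3 - 66*r^2 - 60*r + y^2*(243*r + 162) + y*(-216*r^2 - 9*r + 90)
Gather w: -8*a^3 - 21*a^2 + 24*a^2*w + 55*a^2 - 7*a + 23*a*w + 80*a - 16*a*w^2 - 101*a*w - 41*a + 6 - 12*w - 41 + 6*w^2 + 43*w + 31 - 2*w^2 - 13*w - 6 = -8*a^3 + 34*a^2 + 32*a + w^2*(4 - 16*a) + w*(24*a^2 - 78*a + 18) - 10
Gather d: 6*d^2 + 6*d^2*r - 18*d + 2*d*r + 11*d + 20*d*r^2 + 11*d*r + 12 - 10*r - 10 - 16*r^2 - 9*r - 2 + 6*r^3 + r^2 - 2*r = d^2*(6*r + 6) + d*(20*r^2 + 13*r - 7) + 6*r^3 - 15*r^2 - 21*r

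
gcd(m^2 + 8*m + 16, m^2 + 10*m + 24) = m + 4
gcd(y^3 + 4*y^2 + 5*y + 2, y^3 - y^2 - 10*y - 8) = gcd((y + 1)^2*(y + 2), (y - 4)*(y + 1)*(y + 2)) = y^2 + 3*y + 2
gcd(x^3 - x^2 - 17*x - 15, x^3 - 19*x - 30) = x^2 - 2*x - 15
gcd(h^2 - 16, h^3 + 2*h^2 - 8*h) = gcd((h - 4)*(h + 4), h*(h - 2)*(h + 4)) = h + 4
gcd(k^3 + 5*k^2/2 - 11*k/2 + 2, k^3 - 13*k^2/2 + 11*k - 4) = k - 1/2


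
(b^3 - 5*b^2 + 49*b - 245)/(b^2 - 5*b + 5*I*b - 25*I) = (b^2 + 49)/(b + 5*I)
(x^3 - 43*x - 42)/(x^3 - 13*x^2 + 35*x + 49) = (x + 6)/(x - 7)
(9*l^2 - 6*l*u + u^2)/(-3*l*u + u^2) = (-3*l + u)/u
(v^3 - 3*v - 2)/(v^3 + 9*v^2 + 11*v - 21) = (v^3 - 3*v - 2)/(v^3 + 9*v^2 + 11*v - 21)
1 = 1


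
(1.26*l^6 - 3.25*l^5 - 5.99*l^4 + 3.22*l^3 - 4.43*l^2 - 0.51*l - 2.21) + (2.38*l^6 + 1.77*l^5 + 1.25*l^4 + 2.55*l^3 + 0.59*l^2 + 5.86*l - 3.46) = 3.64*l^6 - 1.48*l^5 - 4.74*l^4 + 5.77*l^3 - 3.84*l^2 + 5.35*l - 5.67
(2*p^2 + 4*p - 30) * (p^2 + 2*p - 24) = 2*p^4 + 8*p^3 - 70*p^2 - 156*p + 720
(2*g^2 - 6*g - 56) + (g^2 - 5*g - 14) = 3*g^2 - 11*g - 70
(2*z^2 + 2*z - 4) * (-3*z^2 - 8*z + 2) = -6*z^4 - 22*z^3 + 36*z - 8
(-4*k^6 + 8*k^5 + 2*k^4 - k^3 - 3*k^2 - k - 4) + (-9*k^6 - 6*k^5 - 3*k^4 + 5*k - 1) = -13*k^6 + 2*k^5 - k^4 - k^3 - 3*k^2 + 4*k - 5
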